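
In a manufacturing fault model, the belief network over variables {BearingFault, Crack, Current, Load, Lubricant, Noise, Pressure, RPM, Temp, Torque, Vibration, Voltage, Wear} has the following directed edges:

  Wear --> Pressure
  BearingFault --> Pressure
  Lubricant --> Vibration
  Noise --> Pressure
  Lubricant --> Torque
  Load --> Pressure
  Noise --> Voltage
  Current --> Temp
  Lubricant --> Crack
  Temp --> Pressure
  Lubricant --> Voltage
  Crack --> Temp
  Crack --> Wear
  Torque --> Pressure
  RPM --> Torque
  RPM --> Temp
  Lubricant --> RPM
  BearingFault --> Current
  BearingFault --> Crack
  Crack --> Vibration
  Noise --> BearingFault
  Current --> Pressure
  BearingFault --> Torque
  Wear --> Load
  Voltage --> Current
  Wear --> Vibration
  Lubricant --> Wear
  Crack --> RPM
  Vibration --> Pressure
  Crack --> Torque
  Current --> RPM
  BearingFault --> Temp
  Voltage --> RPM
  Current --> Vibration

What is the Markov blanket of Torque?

{BearingFault, Crack, Current, Load, Lubricant, Noise, Pressure, RPM, Temp, Vibration, Wear}

Recall MB(v) = parents ∪ children ∪ spouses, where spouses are the other parents of v's children.
Pa(Torque) = {BearingFault, Crack, Lubricant, RPM}.
Torque's children: Pressure.
Other parents of Torque's children:
  parents(Pressure) \ {Torque} = {BearingFault, Current, Load, Noise, Temp, Vibration, Wear}.
So the Markov blanket of Torque is {BearingFault, Crack, Current, Load, Lubricant, Noise, Pressure, RPM, Temp, Vibration, Wear}.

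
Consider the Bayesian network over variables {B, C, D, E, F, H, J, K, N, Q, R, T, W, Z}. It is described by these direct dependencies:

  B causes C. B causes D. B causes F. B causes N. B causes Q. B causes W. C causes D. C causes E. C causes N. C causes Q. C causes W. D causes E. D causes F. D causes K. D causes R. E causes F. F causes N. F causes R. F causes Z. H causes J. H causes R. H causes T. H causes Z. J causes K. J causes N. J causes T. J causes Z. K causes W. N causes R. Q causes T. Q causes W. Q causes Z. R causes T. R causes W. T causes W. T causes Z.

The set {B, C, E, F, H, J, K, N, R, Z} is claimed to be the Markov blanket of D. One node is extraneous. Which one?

The Markov blanket of a node is its parents, its children, and the other parents of its children.
Parents of D: B, C.
Children of D: E, F, K, R.
For each child, the remaining parents (spouses of D):
  E's other parent is C.
  F's other parents are B, E.
  K's other parent is J.
  R also has parents F, H, N.
MB(D) = {B, C, E, F, H, J, K, N, R}.
Z is neither a parent, child, nor co-parent of D, so it does not belong.

Z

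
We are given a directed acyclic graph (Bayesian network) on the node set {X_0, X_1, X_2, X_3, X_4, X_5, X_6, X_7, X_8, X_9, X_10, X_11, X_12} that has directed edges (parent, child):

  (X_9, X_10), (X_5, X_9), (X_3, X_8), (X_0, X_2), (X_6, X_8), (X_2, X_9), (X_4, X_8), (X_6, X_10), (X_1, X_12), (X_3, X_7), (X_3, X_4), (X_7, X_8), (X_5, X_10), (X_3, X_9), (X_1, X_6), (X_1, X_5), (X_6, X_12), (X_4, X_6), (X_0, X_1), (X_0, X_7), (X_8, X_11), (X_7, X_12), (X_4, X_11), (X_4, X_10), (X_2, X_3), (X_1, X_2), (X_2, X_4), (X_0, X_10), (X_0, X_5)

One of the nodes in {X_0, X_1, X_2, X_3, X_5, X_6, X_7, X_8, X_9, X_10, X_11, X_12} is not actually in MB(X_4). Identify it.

Pa(X_4) = {X_2, X_3}.
Children of X_4: X_6, X_8, X_10, X_11.
Co-parents of X_4 (other parents of its children):
  X_6: X_1
  X_8: X_3, X_6, X_7
  X_10: X_0, X_5, X_6, X_9
  X_11: X_8
MB(X_4) = {X_0, X_1, X_2, X_3, X_5, X_6, X_7, X_8, X_9, X_10, X_11}.
X_12 is neither a parent, child, nor co-parent of X_4, so it does not belong.

X_12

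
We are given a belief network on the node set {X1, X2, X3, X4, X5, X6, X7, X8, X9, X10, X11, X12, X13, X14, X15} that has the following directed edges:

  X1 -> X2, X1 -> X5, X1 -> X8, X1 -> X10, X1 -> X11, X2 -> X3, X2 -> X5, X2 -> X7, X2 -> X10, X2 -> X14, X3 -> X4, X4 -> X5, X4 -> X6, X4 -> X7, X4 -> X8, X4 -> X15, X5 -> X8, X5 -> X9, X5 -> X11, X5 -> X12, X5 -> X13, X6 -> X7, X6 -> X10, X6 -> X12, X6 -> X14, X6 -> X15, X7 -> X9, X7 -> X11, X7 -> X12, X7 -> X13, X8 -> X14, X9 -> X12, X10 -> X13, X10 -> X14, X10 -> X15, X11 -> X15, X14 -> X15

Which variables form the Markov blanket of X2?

A node's Markov blanket = Pa ∪ Ch ∪ (parents of Ch other than the node itself).
Ch(X2) = {X3, X5, X7, X10, X14}.
Parents of X2: X1.
Other parents of X2's children:
  X3 has no other parent.
  X5 also has parents X1, X4.
  X7's other parents are X4, X6.
  X10's other parents are X1, X6.
  parents(X14) \ {X2} = {X6, X8, X10}.
Taking the union gives {X1, X3, X4, X5, X6, X7, X8, X10, X14}.

{X1, X3, X4, X5, X6, X7, X8, X10, X14}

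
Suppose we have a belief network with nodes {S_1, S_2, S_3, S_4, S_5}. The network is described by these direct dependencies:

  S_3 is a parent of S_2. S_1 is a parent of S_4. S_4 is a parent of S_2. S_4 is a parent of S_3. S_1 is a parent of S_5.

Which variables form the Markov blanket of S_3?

{S_2, S_4}

Parents of S_3: S_4.
Children of S_3: S_2.
Other parents of S_3's children:
  S_2: S_4
So the Markov blanket of S_3 is {S_2, S_4}.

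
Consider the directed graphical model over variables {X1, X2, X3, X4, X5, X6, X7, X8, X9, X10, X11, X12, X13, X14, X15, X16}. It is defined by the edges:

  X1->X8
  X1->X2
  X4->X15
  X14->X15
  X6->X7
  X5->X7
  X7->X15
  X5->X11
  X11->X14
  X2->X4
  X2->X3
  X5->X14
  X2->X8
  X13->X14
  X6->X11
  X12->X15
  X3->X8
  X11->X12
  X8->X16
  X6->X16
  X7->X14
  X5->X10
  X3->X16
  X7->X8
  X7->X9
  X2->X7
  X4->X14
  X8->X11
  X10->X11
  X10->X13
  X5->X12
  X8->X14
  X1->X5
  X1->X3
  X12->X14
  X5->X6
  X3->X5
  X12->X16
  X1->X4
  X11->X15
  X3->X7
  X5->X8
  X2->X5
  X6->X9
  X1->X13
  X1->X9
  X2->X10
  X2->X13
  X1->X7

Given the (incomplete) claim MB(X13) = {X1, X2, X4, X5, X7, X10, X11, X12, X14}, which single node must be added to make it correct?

X8

Recall MB(v) = parents ∪ children ∪ spouses, where spouses are the other parents of v's children.
X13 has parents X1, X2, X10.
Children of X13: X14.
For each child, the remaining parents (spouses of X13):
  parents(X14) \ {X13} = {X4, X5, X7, X8, X11, X12}.
MB(X13) = {X1, X2, X4, X5, X7, X8, X10, X11, X12, X14}.
Comparing with the claimed set, X8 is missing.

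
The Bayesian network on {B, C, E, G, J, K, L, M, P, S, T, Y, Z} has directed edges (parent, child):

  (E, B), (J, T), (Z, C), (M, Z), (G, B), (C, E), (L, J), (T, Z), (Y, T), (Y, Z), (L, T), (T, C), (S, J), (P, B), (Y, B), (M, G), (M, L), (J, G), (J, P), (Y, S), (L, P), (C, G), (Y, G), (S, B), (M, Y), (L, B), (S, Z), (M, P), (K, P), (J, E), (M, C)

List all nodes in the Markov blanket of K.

{J, L, M, P}

By definition, MB(K) is built from K's parents, K's children, and the co-parents of K.
K's parents: none.
K has child P.
Parents of each child, excluding K:
  P: J, L, M
Union: {} ∪ {P} ∪ {J, L, M} = {J, L, M, P}.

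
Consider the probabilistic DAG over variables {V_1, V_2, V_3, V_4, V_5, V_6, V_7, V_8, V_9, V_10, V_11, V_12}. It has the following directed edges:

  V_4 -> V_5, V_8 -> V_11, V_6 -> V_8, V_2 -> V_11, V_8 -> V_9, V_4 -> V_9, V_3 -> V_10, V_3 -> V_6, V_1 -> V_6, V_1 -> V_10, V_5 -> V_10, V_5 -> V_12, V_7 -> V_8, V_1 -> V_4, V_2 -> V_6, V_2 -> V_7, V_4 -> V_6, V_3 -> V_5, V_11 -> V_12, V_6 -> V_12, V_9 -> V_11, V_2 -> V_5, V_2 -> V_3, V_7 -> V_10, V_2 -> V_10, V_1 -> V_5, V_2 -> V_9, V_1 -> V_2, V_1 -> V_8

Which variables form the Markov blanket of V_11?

{V_2, V_5, V_6, V_8, V_9, V_12}

A node's Markov blanket = Pa ∪ Ch ∪ (parents of Ch other than the node itself).
V_11 has child V_12.
V_11 has parents V_2, V_8, V_9.
Co-parents of V_11 (other parents of its children):
  V_12: V_5, V_6
MB(V_11) = {V_2, V_5, V_6, V_8, V_9, V_12}.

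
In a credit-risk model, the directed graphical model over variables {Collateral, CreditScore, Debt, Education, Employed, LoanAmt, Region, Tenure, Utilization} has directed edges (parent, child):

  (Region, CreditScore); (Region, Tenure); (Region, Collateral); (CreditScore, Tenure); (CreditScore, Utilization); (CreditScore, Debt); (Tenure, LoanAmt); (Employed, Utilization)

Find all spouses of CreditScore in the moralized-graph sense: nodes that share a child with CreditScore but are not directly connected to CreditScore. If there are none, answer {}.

Children of CreditScore: Debt, Tenure, Utilization.
  Tenure also has parent Region.
  parents(Utilization) \ {CreditScore} = {Employed}.
  Debt has no other parent.
Excluding nodes already adjacent to CreditScore (Debt, Region, Tenure, Utilization), the co-parent-only contribution is {Employed}.

{Employed}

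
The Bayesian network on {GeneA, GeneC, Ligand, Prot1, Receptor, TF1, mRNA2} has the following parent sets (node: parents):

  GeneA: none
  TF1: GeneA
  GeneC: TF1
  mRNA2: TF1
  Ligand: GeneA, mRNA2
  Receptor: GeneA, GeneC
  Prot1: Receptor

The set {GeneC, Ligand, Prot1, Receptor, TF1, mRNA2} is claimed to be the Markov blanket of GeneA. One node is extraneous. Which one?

Prot1

Recall MB(v) = parents ∪ children ∪ spouses, where spouses are the other parents of v's children.
Parents of GeneA: none.
GeneA has children Ligand, Receptor, TF1.
Parents of each child, excluding GeneA:
  TF1: —
  Ligand: mRNA2
  Receptor: GeneC
MB(GeneA) = {GeneC, Ligand, Receptor, TF1, mRNA2}.
Prot1 is neither a parent, child, nor co-parent of GeneA, so it does not belong.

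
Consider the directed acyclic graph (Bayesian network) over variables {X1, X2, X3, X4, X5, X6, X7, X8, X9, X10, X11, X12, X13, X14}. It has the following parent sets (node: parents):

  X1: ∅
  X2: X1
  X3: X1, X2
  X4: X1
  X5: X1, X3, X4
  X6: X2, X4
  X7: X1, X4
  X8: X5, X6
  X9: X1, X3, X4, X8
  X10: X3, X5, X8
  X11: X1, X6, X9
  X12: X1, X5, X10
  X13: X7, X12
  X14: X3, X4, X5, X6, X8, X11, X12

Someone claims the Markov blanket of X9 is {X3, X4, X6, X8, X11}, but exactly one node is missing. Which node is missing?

A node's Markov blanket = Pa ∪ Ch ∪ (parents of Ch other than the node itself).
Children of X9: X11.
X9's parents: X1, X3, X4, X8.
Parents of each child, excluding X9:
  X11's other parents are X1, X6.
MB(X9) = {X1, X3, X4, X6, X8, X11}.
Comparing with the claimed set, X1 is missing.

X1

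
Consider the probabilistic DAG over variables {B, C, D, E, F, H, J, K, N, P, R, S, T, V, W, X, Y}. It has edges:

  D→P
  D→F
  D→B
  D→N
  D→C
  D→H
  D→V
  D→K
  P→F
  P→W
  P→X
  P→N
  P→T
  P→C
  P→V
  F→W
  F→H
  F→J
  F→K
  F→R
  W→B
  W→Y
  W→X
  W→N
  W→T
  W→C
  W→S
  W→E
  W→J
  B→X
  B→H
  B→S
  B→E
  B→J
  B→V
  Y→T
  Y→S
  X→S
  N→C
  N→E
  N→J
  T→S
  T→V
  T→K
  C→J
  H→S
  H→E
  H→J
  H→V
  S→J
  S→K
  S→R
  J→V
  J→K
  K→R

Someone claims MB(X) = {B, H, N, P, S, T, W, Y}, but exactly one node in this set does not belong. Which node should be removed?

Ch(X) = {S}.
Pa(X) = {B, P, W}.
Parents of each child, excluding X:
  parents(S) \ {X} = {B, H, T, W, Y}.
MB(X) = {B, H, P, S, T, W, Y}.
N is neither a parent, child, nor co-parent of X, so it does not belong.

N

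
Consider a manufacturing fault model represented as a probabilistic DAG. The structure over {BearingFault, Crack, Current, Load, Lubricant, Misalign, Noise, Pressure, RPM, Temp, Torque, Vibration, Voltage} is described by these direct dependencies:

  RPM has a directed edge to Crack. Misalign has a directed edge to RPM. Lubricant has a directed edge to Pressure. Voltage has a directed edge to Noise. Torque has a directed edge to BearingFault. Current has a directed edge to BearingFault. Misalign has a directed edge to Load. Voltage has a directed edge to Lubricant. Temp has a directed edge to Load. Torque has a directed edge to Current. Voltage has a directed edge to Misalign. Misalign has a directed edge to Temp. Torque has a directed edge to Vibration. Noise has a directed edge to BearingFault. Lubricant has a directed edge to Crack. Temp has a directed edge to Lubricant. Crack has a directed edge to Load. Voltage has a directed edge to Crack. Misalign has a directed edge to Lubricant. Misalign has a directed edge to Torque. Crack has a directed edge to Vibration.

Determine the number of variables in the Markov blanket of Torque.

6

Torque has children BearingFault, Current, Vibration.
Torque has parent Misalign.
Other parents of Torque's children:
  Current: —
  BearingFault: Current, Noise
  Vibration: Crack
MB(Torque) = {BearingFault, Crack, Current, Misalign, Noise, Vibration}, which has 6 nodes.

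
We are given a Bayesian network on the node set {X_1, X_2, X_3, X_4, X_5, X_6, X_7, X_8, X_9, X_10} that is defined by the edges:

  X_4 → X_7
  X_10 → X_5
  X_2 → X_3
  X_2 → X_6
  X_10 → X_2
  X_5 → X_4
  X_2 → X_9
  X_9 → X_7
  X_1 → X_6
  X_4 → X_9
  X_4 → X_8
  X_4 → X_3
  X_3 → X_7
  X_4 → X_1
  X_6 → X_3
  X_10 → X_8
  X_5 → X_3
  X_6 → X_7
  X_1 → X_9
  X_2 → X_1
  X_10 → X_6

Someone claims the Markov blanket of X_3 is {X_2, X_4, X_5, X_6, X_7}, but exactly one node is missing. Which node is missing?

A node's Markov blanket = Pa ∪ Ch ∪ (parents of Ch other than the node itself).
Parents of X_3: X_2, X_4, X_5, X_6.
Ch(X_3) = {X_7}.
Other parents of X_3's children:
  X_7 also has parents X_4, X_6, X_9.
MB(X_3) = {X_2, X_4, X_5, X_6, X_7, X_9}.
Comparing with the claimed set, X_9 is missing.

X_9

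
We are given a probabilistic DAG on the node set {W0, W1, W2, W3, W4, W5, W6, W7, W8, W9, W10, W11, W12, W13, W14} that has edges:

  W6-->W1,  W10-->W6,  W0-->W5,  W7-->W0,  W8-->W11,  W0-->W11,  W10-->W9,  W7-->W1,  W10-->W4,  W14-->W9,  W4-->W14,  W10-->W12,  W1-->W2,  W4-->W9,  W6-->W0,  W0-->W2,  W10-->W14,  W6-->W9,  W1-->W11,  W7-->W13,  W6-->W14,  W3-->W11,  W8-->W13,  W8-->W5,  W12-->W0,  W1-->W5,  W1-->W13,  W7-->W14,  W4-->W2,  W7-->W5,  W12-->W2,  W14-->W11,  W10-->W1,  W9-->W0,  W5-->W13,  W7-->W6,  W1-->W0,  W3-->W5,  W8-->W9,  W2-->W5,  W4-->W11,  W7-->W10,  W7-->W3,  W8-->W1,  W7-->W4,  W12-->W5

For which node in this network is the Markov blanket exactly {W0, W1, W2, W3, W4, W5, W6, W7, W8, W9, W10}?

The target node must have every member of {W0, W1, W2, W3, W4, W5, W6, W7, W8, W9, W10} as a parent, child, or co-parent, and no others.
Parents of W12: W10; children: W0, W2, W5; co-parents: W0, W1, W2, W3, W4, W6, W7, W8, W9.
These exactly cover the given set, so the node is W12.

W12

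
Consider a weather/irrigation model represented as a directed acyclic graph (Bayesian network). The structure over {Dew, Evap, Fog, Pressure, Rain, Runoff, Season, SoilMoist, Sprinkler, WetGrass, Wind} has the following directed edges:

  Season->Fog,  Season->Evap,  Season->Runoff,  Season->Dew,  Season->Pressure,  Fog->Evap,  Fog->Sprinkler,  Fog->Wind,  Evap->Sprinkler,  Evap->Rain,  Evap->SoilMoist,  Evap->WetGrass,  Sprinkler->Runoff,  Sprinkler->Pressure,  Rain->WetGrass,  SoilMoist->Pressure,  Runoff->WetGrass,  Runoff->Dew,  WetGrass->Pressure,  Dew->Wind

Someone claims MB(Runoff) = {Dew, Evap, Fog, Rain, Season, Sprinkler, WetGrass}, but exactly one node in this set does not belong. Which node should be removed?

Fog

A node's Markov blanket = Pa ∪ Ch ∪ (parents of Ch other than the node itself).
Runoff's parents: Season, Sprinkler.
Runoff has children Dew, WetGrass.
Parents of each child, excluding Runoff:
  WetGrass: Evap, Rain
  Dew: Season
MB(Runoff) = {Dew, Evap, Rain, Season, Sprinkler, WetGrass}.
Fog is neither a parent, child, nor co-parent of Runoff, so it does not belong.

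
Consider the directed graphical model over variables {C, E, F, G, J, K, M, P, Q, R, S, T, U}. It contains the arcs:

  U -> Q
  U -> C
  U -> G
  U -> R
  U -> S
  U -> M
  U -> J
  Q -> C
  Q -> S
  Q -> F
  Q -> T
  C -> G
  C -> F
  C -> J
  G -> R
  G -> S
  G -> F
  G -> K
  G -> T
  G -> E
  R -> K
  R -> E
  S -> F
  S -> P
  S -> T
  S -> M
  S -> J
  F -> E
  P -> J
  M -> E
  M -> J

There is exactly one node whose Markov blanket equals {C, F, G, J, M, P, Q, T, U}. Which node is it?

S

The target node must have every member of {C, F, G, J, M, P, Q, T, U} as a parent, child, or co-parent, and no others.
Parents of S: G, Q, U; children: F, J, M, P, T; co-parents: C, G, M, P, Q, U.
These exactly cover the given set, so the node is S.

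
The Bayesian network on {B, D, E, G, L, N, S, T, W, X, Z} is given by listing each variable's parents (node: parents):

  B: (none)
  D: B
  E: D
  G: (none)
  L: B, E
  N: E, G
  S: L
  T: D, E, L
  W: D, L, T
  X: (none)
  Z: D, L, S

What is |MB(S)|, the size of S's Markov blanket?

3

Recall MB(v) = parents ∪ children ∪ spouses, where spouses are the other parents of v's children.
S has parent L.
Ch(S) = {Z}.
Parents of each child, excluding S:
  Z: D, L
MB(S) = {D, L, Z}, which has 3 nodes.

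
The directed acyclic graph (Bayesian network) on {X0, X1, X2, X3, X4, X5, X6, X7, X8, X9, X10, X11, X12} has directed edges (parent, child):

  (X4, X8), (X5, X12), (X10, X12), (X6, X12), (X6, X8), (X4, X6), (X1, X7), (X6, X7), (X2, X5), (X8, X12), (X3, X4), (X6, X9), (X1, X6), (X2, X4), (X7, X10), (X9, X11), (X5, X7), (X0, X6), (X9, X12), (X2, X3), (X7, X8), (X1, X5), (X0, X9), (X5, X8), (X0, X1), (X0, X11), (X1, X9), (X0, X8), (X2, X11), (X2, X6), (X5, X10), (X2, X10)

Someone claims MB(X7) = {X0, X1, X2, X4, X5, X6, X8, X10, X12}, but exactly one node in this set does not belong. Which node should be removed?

By definition, MB(X7) is built from X7's parents, X7's children, and the co-parents of X7.
Ch(X7) = {X8, X10}.
X7 has parents X1, X5, X6.
Other parents of X7's children:
  X8 also has parents X0, X4, X5, X6.
  X10 also has parents X2, X5.
MB(X7) = {X0, X1, X2, X4, X5, X6, X8, X10}.
X12 is neither a parent, child, nor co-parent of X7, so it does not belong.

X12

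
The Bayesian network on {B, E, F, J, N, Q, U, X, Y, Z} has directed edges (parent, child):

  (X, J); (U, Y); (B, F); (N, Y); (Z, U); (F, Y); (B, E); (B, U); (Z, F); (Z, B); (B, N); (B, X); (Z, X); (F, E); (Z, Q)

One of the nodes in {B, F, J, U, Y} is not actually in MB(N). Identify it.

By definition, MB(N) is built from N's parents, N's children, and the co-parents of N.
Parents of N: B.
N's children: Y.
Parents of each child, excluding N:
  Y's other parents are F, U.
MB(N) = {B, F, U, Y}.
J is neither a parent, child, nor co-parent of N, so it does not belong.

J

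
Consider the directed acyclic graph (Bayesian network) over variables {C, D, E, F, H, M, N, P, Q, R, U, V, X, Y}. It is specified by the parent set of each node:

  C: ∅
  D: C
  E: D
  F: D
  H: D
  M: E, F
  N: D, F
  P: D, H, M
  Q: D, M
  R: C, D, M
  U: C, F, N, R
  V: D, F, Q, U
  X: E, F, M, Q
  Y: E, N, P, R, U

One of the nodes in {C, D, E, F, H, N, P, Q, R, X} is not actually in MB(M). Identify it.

Pa(M) = {E, F}.
M has children P, Q, R, X.
For each child, the remaining parents (spouses of M):
  P also has parents D, H.
  parents(Q) \ {M} = {D}.
  R also has parents C, D.
  X's other parents are E, F, Q.
MB(M) = {C, D, E, F, H, P, Q, R, X}.
N is neither a parent, child, nor co-parent of M, so it does not belong.

N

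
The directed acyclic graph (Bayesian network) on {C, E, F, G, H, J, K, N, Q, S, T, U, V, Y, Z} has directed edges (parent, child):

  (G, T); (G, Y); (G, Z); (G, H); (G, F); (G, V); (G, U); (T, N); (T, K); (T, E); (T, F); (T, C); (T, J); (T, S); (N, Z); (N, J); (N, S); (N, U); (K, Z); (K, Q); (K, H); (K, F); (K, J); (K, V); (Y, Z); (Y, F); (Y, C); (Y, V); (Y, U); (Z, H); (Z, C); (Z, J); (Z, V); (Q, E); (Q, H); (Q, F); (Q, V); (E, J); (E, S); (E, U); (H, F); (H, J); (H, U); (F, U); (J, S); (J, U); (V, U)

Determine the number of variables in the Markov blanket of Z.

11

Children of Z: C, H, J, V.
Z's parents: G, K, N, Y.
Other parents of Z's children:
  H: G, K, Q
  C: T, Y
  J: E, H, K, N, T
  V: G, K, Q, Y
MB(Z) = {C, E, G, H, J, K, N, Q, T, V, Y}, which has 11 nodes.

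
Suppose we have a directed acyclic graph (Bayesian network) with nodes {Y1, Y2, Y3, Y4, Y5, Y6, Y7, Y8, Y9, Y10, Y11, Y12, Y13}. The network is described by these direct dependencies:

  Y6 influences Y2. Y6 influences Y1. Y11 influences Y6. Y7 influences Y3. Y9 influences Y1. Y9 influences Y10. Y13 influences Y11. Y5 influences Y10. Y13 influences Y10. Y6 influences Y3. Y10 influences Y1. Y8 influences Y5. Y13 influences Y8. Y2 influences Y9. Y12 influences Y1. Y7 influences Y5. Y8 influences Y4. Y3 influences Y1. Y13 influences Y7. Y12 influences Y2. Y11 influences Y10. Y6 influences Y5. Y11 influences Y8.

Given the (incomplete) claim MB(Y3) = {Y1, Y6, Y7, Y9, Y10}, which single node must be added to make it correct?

Y12

The Markov blanket of a node is its parents, its children, and the other parents of its children.
Children of Y3: Y1.
Y3's parents: Y6, Y7.
For each child, the remaining parents (spouses of Y3):
  Y1: Y6, Y9, Y10, Y12
MB(Y3) = {Y1, Y6, Y7, Y9, Y10, Y12}.
Comparing with the claimed set, Y12 is missing.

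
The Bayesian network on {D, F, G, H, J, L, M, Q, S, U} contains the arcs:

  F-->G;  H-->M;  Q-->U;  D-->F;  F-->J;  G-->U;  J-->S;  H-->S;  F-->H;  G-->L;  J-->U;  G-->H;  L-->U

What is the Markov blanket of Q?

Pa(Q) = {}.
Q's children: U.
Other parents of Q's children:
  parents(U) \ {Q} = {G, J, L}.
Taking the union gives {G, J, L, U}.

{G, J, L, U}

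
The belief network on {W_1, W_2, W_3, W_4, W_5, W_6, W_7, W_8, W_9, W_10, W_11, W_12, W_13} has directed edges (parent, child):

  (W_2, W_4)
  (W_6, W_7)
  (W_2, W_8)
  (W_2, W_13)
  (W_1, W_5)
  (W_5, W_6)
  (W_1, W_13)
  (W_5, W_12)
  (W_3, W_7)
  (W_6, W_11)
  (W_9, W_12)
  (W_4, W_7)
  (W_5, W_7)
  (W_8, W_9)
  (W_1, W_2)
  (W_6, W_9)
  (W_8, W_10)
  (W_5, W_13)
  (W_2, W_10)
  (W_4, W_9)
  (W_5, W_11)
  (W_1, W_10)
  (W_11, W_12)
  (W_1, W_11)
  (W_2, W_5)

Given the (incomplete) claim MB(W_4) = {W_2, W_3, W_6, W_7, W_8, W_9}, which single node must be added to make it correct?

Recall MB(v) = parents ∪ children ∪ spouses, where spouses are the other parents of v's children.
W_4's parents: W_2.
Ch(W_4) = {W_7, W_9}.
For each child, the remaining parents (spouses of W_4):
  W_7: W_3, W_5, W_6
  W_9: W_6, W_8
MB(W_4) = {W_2, W_3, W_5, W_6, W_7, W_8, W_9}.
Comparing with the claimed set, W_5 is missing.

W_5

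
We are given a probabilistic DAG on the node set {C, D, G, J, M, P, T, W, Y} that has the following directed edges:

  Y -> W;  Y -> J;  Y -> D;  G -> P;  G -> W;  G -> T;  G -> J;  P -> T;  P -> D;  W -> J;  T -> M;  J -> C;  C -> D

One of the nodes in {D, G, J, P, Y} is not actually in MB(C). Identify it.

Recall MB(v) = parents ∪ children ∪ spouses, where spouses are the other parents of v's children.
C has child D.
Pa(C) = {J}.
For each child, the remaining parents (spouses of C):
  D also has parents P, Y.
MB(C) = {D, J, P, Y}.
G is neither a parent, child, nor co-parent of C, so it does not belong.

G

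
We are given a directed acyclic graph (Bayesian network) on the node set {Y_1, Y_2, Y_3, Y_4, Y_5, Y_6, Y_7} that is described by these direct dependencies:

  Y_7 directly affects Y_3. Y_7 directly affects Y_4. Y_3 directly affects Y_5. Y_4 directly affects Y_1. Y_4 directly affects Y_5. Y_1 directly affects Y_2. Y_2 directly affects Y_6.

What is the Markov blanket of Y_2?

Y_2's parents: Y_1.
Children of Y_2: Y_6.
Other parents of Y_2's children:
  Y_6: no additional parents.
MB(Y_2) = {Y_1, Y_6}.

{Y_1, Y_6}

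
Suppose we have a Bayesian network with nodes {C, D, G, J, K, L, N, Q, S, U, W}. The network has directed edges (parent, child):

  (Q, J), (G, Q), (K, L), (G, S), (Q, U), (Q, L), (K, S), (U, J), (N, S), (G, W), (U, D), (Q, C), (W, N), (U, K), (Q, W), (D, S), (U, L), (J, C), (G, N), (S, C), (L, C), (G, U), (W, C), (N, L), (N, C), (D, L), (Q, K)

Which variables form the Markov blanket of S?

Recall MB(v) = parents ∪ children ∪ spouses, where spouses are the other parents of v's children.
S's parents: D, G, K, N.
Children of S: C.
Other parents of S's children:
  C: J, L, N, Q, W
Taking the union gives {C, D, G, J, K, L, N, Q, W}.

{C, D, G, J, K, L, N, Q, W}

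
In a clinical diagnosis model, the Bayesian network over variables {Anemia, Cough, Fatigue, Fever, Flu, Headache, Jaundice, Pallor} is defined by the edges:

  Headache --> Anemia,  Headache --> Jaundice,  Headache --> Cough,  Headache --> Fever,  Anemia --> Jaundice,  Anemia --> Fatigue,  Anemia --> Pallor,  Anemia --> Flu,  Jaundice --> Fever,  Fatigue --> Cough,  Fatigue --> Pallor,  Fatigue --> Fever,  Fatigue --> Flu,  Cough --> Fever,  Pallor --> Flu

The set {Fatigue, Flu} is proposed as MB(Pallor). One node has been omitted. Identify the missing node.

Anemia

Pallor has parents Anemia, Fatigue.
Ch(Pallor) = {Flu}.
For each child, the remaining parents (spouses of Pallor):
  parents(Flu) \ {Pallor} = {Anemia, Fatigue}.
MB(Pallor) = {Anemia, Fatigue, Flu}.
Comparing with the claimed set, Anemia is missing.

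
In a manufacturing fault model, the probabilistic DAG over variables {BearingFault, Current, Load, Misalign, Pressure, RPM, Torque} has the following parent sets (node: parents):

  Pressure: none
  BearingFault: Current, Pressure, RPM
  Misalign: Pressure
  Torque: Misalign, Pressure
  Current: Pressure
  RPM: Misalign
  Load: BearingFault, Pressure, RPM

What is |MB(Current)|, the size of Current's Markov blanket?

3

Current has parent Pressure.
Children of Current: BearingFault.
Co-parents of Current (other parents of its children):
  BearingFault: Pressure, RPM
MB(Current) = {BearingFault, Pressure, RPM}, which has 3 nodes.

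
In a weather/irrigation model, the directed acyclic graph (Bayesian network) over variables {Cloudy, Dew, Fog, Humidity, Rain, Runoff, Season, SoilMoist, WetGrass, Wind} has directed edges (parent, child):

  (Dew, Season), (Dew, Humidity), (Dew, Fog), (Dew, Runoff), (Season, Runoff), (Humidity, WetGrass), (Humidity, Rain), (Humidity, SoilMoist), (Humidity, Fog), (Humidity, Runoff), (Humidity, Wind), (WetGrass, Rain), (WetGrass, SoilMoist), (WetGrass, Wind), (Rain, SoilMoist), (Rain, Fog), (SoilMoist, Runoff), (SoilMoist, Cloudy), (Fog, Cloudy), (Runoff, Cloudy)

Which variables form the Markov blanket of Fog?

Parents of Fog: Dew, Humidity, Rain.
Children of Fog: Cloudy.
Other parents of Fog's children:
  Cloudy also has parents Runoff, SoilMoist.
MB(Fog) = {Cloudy, Dew, Humidity, Rain, Runoff, SoilMoist}.

{Cloudy, Dew, Humidity, Rain, Runoff, SoilMoist}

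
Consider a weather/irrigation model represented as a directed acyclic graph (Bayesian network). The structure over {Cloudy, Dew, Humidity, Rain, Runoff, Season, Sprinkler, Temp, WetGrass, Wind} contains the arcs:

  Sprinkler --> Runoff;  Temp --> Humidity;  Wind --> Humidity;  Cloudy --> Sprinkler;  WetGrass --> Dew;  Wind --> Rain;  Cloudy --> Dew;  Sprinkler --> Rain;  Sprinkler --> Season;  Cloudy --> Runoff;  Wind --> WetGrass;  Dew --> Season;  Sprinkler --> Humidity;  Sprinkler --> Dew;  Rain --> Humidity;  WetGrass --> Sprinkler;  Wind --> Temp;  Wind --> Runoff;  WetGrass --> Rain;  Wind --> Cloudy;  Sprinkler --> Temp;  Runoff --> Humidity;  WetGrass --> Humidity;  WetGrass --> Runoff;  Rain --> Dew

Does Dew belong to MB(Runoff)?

By definition, MB(Runoff) is built from Runoff's parents, Runoff's children, and the co-parents of Runoff.
Children of Runoff: Humidity.
Runoff's parents: Cloudy, Sprinkler, WetGrass, Wind.
Co-parents of Runoff (other parents of its children):
  Humidity's other parents are Rain, Sprinkler, Temp, WetGrass, Wind.
MB(Runoff) = {Cloudy, Humidity, Rain, Sprinkler, Temp, WetGrass, Wind}; Dew is not in this set.

No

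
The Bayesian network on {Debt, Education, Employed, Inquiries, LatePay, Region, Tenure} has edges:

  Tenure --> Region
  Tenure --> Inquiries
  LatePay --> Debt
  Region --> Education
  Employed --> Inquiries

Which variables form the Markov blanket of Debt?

Parents of Debt: LatePay.
Debt has no children.
With no children, Debt has no spouses; the co-parent set is empty.
MB(Debt) = {LatePay}.

{LatePay}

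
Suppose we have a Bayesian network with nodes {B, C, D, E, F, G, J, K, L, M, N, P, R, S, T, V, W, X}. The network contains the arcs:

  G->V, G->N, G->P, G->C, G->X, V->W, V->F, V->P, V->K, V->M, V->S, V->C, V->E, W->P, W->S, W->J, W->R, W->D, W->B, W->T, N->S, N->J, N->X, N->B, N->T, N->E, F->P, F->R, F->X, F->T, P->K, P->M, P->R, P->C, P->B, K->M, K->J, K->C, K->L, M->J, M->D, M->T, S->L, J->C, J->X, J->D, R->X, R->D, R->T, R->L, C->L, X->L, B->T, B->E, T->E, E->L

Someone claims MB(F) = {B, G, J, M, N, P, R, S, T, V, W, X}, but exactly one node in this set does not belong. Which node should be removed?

S

A node's Markov blanket = Pa ∪ Ch ∪ (parents of Ch other than the node itself).
F has parent V.
F has children P, R, T, X.
Other parents of F's children:
  P: G, V, W
  R: P, W
  X: G, J, N, R
  T: B, M, N, R, W
MB(F) = {B, G, J, M, N, P, R, T, V, W, X}.
S is neither a parent, child, nor co-parent of F, so it does not belong.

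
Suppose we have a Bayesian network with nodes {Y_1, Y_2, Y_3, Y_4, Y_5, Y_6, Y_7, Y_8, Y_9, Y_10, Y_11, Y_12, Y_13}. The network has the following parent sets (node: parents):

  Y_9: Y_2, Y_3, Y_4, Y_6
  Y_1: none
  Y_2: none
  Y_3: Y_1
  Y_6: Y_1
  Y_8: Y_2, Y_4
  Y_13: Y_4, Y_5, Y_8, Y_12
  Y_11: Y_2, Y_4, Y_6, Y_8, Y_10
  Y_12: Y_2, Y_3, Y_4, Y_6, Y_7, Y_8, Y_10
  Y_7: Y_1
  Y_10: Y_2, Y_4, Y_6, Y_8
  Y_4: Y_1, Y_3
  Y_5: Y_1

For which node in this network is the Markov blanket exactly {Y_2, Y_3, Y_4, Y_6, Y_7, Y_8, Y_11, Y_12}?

Y_10

The target node must have every member of {Y_2, Y_3, Y_4, Y_6, Y_7, Y_8, Y_11, Y_12} as a parent, child, or co-parent, and no others.
Parents of Y_10: Y_2, Y_4, Y_6, Y_8; children: Y_11, Y_12; co-parents: Y_2, Y_3, Y_4, Y_6, Y_7, Y_8.
These exactly cover the given set, so the node is Y_10.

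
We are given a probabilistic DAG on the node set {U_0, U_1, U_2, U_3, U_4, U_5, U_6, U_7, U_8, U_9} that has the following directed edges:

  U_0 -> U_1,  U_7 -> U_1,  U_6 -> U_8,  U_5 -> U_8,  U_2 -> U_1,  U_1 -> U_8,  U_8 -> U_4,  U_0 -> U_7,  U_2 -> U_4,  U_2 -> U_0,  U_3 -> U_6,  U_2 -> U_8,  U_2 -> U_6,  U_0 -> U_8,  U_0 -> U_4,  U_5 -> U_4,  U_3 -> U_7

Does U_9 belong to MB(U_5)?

No

A node's Markov blanket = Pa ∪ Ch ∪ (parents of Ch other than the node itself).
Pa(U_5) = {}.
Children of U_5: U_4, U_8.
Parents of each child, excluding U_5:
  U_8: U_0, U_1, U_2, U_6
  U_4: U_0, U_2, U_8
MB(U_5) = {U_0, U_1, U_2, U_4, U_6, U_8}; U_9 is not in this set.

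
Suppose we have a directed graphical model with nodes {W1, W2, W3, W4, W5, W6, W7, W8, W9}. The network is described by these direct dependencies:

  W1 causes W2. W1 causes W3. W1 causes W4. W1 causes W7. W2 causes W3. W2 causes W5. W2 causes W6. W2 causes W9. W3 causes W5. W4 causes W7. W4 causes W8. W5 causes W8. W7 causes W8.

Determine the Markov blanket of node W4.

{W1, W5, W7, W8}

A node's Markov blanket = Pa ∪ Ch ∪ (parents of Ch other than the node itself).
Parents of W4: W1.
Children of W4: W7, W8.
Co-parents of W4 (other parents of its children):
  parents(W7) \ {W4} = {W1}.
  W8's other parents are W5, W7.
MB(W4) = {W1, W5, W7, W8}.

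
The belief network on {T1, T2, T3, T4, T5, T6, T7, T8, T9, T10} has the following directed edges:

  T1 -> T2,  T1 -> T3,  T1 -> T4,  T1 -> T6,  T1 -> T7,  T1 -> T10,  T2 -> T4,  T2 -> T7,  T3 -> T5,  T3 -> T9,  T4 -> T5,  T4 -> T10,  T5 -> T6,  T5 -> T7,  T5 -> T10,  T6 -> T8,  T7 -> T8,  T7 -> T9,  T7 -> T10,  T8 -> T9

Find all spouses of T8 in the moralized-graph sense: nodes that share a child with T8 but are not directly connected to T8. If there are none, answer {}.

{T3}

Children of T8: T9.
  parents(T9) \ {T8} = {T3, T7}.
Excluding nodes already adjacent to T8 (T6, T7, T9), the co-parent-only contribution is {T3}.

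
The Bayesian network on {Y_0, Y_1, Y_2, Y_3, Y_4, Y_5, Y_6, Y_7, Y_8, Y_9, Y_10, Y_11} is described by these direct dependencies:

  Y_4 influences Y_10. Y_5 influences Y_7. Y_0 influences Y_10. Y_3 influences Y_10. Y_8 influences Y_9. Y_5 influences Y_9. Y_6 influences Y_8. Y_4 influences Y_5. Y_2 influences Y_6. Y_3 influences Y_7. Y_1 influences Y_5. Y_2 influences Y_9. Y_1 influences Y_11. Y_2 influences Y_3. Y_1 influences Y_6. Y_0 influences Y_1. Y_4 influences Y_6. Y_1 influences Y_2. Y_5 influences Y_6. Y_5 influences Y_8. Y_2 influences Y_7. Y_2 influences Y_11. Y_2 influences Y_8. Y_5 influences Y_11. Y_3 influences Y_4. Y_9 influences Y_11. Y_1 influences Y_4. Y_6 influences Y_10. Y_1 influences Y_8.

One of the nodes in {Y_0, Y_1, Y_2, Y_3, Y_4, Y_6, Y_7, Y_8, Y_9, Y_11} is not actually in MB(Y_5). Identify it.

Y_5 has parents Y_1, Y_4.
Y_5's children: Y_6, Y_7, Y_8, Y_9, Y_11.
Co-parents of Y_5 (other parents of its children):
  parents(Y_6) \ {Y_5} = {Y_1, Y_2, Y_4}.
  Y_7's other parents are Y_2, Y_3.
  Y_8's other parents are Y_1, Y_2, Y_6.
  Y_9's other parents are Y_2, Y_8.
  Y_11 also has parents Y_1, Y_2, Y_9.
MB(Y_5) = {Y_1, Y_2, Y_3, Y_4, Y_6, Y_7, Y_8, Y_9, Y_11}.
Y_0 is neither a parent, child, nor co-parent of Y_5, so it does not belong.

Y_0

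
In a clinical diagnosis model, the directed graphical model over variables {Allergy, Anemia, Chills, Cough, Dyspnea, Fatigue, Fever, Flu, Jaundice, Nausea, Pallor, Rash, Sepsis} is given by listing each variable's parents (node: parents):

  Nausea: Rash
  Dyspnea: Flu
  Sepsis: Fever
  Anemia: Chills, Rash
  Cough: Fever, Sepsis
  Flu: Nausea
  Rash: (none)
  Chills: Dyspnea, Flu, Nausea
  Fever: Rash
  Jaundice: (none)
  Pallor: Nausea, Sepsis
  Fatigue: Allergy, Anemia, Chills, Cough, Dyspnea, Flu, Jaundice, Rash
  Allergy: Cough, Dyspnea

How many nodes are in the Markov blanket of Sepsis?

Sepsis's children: Cough, Pallor.
Pa(Sepsis) = {Fever}.
Parents of each child, excluding Sepsis:
  Cough's other parent is Fever.
  Pallor also has parent Nausea.
MB(Sepsis) = {Cough, Fever, Nausea, Pallor}, which has 4 nodes.

4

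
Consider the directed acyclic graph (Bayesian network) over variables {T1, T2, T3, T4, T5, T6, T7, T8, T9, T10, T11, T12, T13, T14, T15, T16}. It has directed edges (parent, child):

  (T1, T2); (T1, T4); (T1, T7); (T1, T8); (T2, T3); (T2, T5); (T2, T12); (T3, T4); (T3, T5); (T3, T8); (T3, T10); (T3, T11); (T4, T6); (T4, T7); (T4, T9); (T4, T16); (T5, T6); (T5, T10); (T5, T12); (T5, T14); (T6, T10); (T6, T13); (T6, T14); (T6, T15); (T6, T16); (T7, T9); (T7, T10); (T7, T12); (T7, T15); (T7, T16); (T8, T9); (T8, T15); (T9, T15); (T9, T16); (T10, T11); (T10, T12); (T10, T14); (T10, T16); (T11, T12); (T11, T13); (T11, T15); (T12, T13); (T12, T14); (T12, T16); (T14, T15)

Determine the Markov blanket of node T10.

{T2, T3, T4, T5, T6, T7, T9, T11, T12, T14, T16}

A node's Markov blanket = Pa ∪ Ch ∪ (parents of Ch other than the node itself).
Pa(T10) = {T3, T5, T6, T7}.
T10's children: T11, T12, T14, T16.
Other parents of T10's children:
  T11's other parent is T3.
  T12's other parents are T2, T5, T7, T11.
  parents(T14) \ {T10} = {T5, T6, T12}.
  parents(T16) \ {T10} = {T4, T6, T7, T9, T12}.
Union: {T3, T5, T6, T7} ∪ {T11, T12, T14, T16} ∪ {T2, T3, T4, T5, T6, T7, T9, T11, T12} = {T2, T3, T4, T5, T6, T7, T9, T11, T12, T14, T16}.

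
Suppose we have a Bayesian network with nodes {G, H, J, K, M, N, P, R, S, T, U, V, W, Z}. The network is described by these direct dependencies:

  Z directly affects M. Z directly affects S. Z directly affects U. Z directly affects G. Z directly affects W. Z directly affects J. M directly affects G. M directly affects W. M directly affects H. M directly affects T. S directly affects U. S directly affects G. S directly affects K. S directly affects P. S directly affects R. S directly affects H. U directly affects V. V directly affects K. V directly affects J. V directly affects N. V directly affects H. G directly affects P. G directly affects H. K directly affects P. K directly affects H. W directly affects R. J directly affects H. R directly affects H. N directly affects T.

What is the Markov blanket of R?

{G, H, J, K, M, S, V, W}

Recall MB(v) = parents ∪ children ∪ spouses, where spouses are the other parents of v's children.
R has child H.
R has parents S, W.
Parents of each child, excluding R:
  H also has parents G, J, K, M, S, V.
MB(R) = {G, H, J, K, M, S, V, W}.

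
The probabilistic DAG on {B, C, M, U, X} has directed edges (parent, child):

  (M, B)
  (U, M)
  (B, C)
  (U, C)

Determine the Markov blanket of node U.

{B, C, M}

U has no parents.
Ch(U) = {C, M}.
Parents of each child, excluding U:
  M: —
  C: B
Union: {} ∪ {C, M} ∪ {B} = {B, C, M}.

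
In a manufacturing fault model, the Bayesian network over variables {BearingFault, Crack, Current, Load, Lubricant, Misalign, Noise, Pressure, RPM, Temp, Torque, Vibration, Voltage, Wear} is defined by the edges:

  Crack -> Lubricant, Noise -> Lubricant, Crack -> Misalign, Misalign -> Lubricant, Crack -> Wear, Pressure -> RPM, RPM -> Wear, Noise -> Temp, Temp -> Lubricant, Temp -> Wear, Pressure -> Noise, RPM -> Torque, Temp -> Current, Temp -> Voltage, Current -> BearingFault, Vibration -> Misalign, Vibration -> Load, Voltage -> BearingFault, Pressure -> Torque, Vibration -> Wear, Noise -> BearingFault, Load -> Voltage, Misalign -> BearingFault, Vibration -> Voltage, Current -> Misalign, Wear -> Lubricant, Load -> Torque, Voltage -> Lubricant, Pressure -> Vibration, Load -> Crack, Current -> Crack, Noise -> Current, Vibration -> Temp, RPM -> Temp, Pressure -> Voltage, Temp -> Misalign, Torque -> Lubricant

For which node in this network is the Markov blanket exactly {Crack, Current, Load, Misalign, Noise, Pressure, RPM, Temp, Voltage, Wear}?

The target node must have every member of {Crack, Current, Load, Misalign, Noise, Pressure, RPM, Temp, Voltage, Wear} as a parent, child, or co-parent, and no others.
Parents of Vibration: Pressure; children: Load, Misalign, Temp, Voltage, Wear; co-parents: Crack, Current, Load, Noise, Pressure, RPM, Temp.
These exactly cover the given set, so the node is Vibration.

Vibration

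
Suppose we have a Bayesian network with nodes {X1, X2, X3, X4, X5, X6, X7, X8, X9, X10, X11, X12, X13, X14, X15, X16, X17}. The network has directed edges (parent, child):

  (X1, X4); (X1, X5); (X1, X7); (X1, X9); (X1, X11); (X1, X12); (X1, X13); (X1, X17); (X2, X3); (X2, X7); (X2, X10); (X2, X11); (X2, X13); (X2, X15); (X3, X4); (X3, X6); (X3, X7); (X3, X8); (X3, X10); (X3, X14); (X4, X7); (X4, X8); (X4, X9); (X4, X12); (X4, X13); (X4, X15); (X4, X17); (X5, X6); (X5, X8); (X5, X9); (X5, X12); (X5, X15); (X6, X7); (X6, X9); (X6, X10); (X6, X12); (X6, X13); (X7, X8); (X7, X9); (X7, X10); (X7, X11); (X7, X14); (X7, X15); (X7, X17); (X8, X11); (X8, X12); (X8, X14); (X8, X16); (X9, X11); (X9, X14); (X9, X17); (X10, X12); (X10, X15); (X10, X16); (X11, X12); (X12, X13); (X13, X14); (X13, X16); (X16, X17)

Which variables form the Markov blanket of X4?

X4's parents: X1, X3.
X4's children: X7, X8, X9, X12, X13, X15, X17.
Other parents of X4's children:
  parents(X7) \ {X4} = {X1, X2, X3, X6}.
  X8's other parents are X3, X5, X7.
  X9 also has parents X1, X5, X6, X7.
  parents(X12) \ {X4} = {X1, X5, X6, X8, X10, X11}.
  parents(X13) \ {X4} = {X1, X2, X6, X12}.
  X15's other parents are X2, X5, X7, X10.
  X17's other parents are X1, X7, X9, X16.
Union: {X1, X3} ∪ {X7, X8, X9, X12, X13, X15, X17} ∪ {X1, X2, X3, X5, X6, X7, X8, X9, X10, X11, X12, X16} = {X1, X2, X3, X5, X6, X7, X8, X9, X10, X11, X12, X13, X15, X16, X17}.

{X1, X2, X3, X5, X6, X7, X8, X9, X10, X11, X12, X13, X15, X16, X17}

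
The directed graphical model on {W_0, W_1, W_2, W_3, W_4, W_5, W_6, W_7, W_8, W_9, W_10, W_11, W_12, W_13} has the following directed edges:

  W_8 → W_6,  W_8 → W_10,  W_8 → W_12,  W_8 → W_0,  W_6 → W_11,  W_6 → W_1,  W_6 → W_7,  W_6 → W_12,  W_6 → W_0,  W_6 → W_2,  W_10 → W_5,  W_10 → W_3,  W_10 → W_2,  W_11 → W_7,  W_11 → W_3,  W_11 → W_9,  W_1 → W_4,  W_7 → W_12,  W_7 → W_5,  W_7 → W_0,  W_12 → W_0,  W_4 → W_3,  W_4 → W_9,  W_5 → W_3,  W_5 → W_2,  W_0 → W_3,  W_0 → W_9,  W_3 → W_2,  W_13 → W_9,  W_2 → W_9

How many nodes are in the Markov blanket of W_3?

Parents of W_3: W_0, W_4, W_5, W_10, W_11.
W_3 has child W_2.
Co-parents of W_3 (other parents of its children):
  W_2: W_5, W_6, W_10
MB(W_3) = {W_0, W_2, W_4, W_5, W_6, W_10, W_11}, which has 7 nodes.

7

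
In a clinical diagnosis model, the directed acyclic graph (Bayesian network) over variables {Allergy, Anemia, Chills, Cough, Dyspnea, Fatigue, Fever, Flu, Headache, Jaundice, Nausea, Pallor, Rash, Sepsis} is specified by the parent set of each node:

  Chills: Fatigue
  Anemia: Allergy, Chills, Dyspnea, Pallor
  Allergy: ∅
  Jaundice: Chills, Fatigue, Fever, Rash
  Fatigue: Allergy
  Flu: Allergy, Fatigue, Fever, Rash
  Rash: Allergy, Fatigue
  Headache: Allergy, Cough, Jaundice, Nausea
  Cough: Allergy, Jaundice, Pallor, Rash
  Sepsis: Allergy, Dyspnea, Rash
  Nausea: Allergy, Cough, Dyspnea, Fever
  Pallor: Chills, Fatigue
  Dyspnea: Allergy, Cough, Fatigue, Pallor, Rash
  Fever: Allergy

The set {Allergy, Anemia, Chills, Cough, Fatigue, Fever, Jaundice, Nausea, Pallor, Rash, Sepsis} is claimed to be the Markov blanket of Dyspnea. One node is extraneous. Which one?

Jaundice

By definition, MB(Dyspnea) is built from Dyspnea's parents, Dyspnea's children, and the co-parents of Dyspnea.
Pa(Dyspnea) = {Allergy, Cough, Fatigue, Pallor, Rash}.
Children of Dyspnea: Anemia, Nausea, Sepsis.
Parents of each child, excluding Dyspnea:
  Nausea's other parents are Allergy, Cough, Fever.
  Anemia's other parents are Allergy, Chills, Pallor.
  Sepsis's other parents are Allergy, Rash.
MB(Dyspnea) = {Allergy, Anemia, Chills, Cough, Fatigue, Fever, Nausea, Pallor, Rash, Sepsis}.
Jaundice is neither a parent, child, nor co-parent of Dyspnea, so it does not belong.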